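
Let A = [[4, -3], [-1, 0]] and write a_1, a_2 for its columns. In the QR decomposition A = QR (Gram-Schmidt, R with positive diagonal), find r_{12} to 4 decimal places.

r_{12} = -2.9104

a_1 = (4, -1); ‖a_1‖ = 4.1231, so q_1 = (0.9701, -0.2425).
r_{12} = q_1·a_2 = -2.9104.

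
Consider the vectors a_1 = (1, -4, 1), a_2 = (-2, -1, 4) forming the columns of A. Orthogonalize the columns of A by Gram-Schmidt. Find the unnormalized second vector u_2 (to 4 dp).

u_2 = (-2.3333, 0.3333, 3.6667)

e_1 = a_1/‖a_1‖ = (1, -4, 1)/4.2426 = (0.2357, -0.9428, 0.2357).
r_{12} = e_1·a_2 = 1.4142.
u_2 = a_2 − 1.4142·e_1 = (-2.3333, 0.3333, 3.6667).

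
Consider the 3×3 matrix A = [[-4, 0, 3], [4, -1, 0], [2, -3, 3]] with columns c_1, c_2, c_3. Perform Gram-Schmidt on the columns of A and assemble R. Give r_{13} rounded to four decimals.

r_{13} = -1.0000

c_1 = (-4, 4, 2); ‖c_1‖ = 6.0000, so e_1 = (-0.6667, 0.6667, 0.3333).
r_{13} = e_1·c_3 = -1.0000.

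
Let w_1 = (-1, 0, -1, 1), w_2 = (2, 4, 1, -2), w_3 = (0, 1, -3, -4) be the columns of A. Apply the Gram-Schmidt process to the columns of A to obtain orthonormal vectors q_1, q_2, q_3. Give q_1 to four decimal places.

w_1 = (-1, 0, -1, 1); ‖w_1‖ = 1.7321, so q_1 = (-0.5774, 0.0000, -0.5774, 0.5774).

q_1 = (-0.5774, 0.0000, -0.5774, 0.5774)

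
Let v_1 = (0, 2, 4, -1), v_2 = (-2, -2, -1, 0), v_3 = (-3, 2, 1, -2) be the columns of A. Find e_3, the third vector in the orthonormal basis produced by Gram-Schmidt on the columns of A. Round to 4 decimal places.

e_3 = (-0.4526, 0.6697, -0.4343, -0.3976)

v_1 = (0, 2, 4, -1); ‖v_1‖ = 4.5826, so e_1 = (0.0000, 0.4364, 0.8729, -0.2182).
e_1·v_2 = 0.0000·(-2) + 0.4364·(-2) + 0.8729·(-1) + (-0.2182)·0 = -1.7457.
u_2 = v_2 + 1.7457·e_1 = (-2.0000, -1.2381, 0.5238, -0.3810).
‖u_2‖ = 2.4398, so e_2 = (-0.8198, -0.5075, 0.2147, -0.1561).
e_1·v_3 = 0.0000·(-3) + 0.4364·2 + 0.8729·1 + (-0.2182)·(-2) = 2.1822; e_2·v_3 = (-0.8198)·(-3) + (-0.5075)·2 + 0.2147·1 + (-0.1561)·(-2) = 1.9713.
u_3 = v_3 − 2.1822·e_1 − 1.9713·e_2 = (-1.3840, 2.0480, -1.3280, -1.2160).
‖u_3‖ = 3.0581, so e_3 = (-0.4526, 0.6697, -0.4343, -0.3976).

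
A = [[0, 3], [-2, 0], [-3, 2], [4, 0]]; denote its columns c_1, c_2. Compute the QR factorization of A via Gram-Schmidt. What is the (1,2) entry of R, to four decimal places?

r_{12} = -1.1142

c_1 = (0, -2, -3, 4); ‖c_1‖ = 5.3852, so e_1 = (0.0000, -0.3714, -0.5571, 0.7428).
r_{12} = e_1·c_2 = -1.1142.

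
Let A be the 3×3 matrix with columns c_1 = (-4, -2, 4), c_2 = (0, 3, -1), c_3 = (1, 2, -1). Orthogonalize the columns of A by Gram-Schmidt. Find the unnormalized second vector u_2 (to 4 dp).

u_2 = (-1.1111, 2.4444, 0.1111)

q_1 = c_1/‖c_1‖ = (-4, -2, 4)/6.0000 = (-0.6667, -0.3333, 0.6667).
r_{12} = q_1·c_2 = -1.6667.
u_2 = c_2 + 1.6667·q_1 = (-1.1111, 2.4444, 0.1111).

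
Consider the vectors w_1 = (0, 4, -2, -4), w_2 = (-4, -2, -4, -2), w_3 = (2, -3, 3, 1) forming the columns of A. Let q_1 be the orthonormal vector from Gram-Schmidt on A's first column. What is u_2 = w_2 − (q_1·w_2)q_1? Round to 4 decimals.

u_2 = (-4.0000, -2.8889, -3.5556, -1.1111)

w_1 = (0, 4, -2, -4); ‖w_1‖ = 6.0000, so q_1 = (0.0000, 0.6667, -0.3333, -0.6667).
q_1·w_2 = 0.0000·(-4) + 0.6667·(-2) + (-0.3333)·(-4) + (-0.6667)·(-2) = 1.3333.
u_2 = w_2 − 1.3333·q_1 = (-4.0000, -2.8889, -3.5556, -1.1111).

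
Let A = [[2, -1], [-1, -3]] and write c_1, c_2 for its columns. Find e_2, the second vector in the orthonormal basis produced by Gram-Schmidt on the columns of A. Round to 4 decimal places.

c_1 = (2, -1); ‖c_1‖ = 2.2361, so e_1 = (0.8944, -0.4472).
e_1·c_2 = 0.8944·(-1) + (-0.4472)·(-3) = 0.4472.
u_2 = c_2 − 0.4472·e_1 = (-1.4000, -2.8000).
‖u_2‖ = 3.1305, so e_2 = (-0.4472, -0.8944).

e_2 = (-0.4472, -0.8944)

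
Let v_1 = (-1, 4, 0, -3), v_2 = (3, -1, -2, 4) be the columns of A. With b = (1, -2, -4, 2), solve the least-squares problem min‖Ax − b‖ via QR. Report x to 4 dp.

v_1 = (-1, 4, 0, -3); ‖v_1‖ = 5.0990, so e_1 = (-0.1961, 0.7845, 0.0000, -0.5883).
e_1·v_2 = (-0.1961)·3 + 0.7845·(-1) + 0.0000·(-2) + (-0.5883)·4 = -3.7262.
u_2 = v_2 + 3.7262·e_1 = (2.2692, 1.9231, -2.0000, 1.8077).
‖u_2‖ = 4.0144, so e_2 = (0.5653, 0.4790, -0.4982, 0.4503).
Qᵀb = (-2.9417, 2.5006).
Back-substitute: x_2 = 2.5006/4.0144 = 0.6229.
x_1 = (-2.9417 + 3.7262·0.6229)/5.0990 = -0.1217.

x = (-0.1217, 0.6229)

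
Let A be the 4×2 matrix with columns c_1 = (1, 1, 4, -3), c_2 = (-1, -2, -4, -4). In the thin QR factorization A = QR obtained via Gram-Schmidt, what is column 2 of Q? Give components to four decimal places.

c_1 = (1, 1, 4, -3); ‖c_1‖ = 5.1962, so e_1 = (0.1925, 0.1925, 0.7698, -0.5774).
e_1·c_2 = 0.1925·(-1) + 0.1925·(-2) + 0.7698·(-4) + (-0.5774)·(-4) = -1.3472.
u_2 = c_2 + 1.3472·e_1 = (-0.7407, -1.7407, -2.9630, -4.7778).
‖u_2‖ = 5.9317, so e_2 = (-0.1249, -0.2935, -0.4995, -0.8055).

e_2 = (-0.1249, -0.2935, -0.4995, -0.8055)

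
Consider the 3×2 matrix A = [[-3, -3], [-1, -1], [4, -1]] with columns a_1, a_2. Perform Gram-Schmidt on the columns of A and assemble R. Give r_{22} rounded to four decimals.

a_1 = (-3, -1, 4); ‖a_1‖ = 5.0990, so q_1 = (-0.5883, -0.1961, 0.7845).
q_1·a_2 = (-0.5883)·(-3) + (-0.1961)·(-1) + 0.7845·(-1) = 1.1767.
u_2 = a_2 − 1.1767·q_1 = (-2.3077, -0.7692, -1.9231).
r_{22} = ‖u_2‖ = 3.1009.

r_{22} = 3.1009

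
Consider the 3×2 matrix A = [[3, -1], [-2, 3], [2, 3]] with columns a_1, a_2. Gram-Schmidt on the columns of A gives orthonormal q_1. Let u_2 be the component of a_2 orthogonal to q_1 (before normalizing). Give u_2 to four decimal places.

u_2 = (-0.4706, 2.6471, 3.3529)

q_1 = a_1/‖a_1‖ = (3, -2, 2)/4.1231 = (0.7276, -0.4851, 0.4851).
r_{12} = q_1·a_2 = -0.7276.
u_2 = a_2 + 0.7276·q_1 = (-0.4706, 2.6471, 3.3529).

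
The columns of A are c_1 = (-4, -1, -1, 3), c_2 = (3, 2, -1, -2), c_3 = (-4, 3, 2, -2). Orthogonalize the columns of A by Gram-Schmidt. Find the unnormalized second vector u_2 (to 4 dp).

u_2 = (0.1852, 1.2963, -1.7037, 0.1111)

q_1 = c_1/‖c_1‖ = (-4, -1, -1, 3)/5.1962 = (-0.7698, -0.1925, -0.1925, 0.5774).
r_{12} = q_1·c_2 = -3.6566.
u_2 = c_2 + 3.6566·q_1 = (0.1852, 1.2963, -1.7037, 0.1111).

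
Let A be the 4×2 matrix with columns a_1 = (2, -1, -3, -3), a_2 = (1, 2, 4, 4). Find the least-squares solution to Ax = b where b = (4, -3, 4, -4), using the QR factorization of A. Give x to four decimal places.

x = (1.3055, 0.7927)

a_1 = (2, -1, -3, -3); ‖a_1‖ = 4.7958, so e_1 = (0.4170, -0.2085, -0.6255, -0.6255).
e_1·a_2 = 0.4170·1 + (-0.2085)·2 + (-0.6255)·4 + (-0.6255)·4 = -5.0043.
u_2 = a_2 + 5.0043·e_1 = (3.0870, 0.9565, 0.8696, 0.8696).
‖u_2‖ = 3.4578, so e_2 = (0.8927, 0.2766, 0.2515, 0.2515).
Qᵀb = (2.2937, 2.7411).
Back-substitute: x_2 = 2.7411/3.4578 = 0.7927.
x_1 = (2.2937 + 5.0043·0.7927)/4.7958 = 1.3055.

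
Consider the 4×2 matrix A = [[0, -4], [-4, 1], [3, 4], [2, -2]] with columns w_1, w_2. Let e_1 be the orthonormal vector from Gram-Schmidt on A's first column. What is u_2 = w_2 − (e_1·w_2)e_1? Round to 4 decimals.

w_1 = (0, -4, 3, 2); ‖w_1‖ = 5.3852, so e_1 = (0.0000, -0.7428, 0.5571, 0.3714).
e_1·w_2 = 0.0000·(-4) + (-0.7428)·1 + 0.5571·4 + 0.3714·(-2) = 0.7428.
u_2 = w_2 − 0.7428·e_1 = (-4.0000, 1.5517, 3.5862, -2.2759).

u_2 = (-4.0000, 1.5517, 3.5862, -2.2759)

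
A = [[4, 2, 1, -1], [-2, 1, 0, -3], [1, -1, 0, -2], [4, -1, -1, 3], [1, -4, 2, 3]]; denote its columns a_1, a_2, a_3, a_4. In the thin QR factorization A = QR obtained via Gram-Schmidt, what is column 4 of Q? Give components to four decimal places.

e_4 = (-0.0691, -0.4101, -0.9038, 0.0724, 0.0708)

a_1 = (4, -2, 1, 4, 1); ‖a_1‖ = 6.1644, so e_1 = (0.6489, -0.3244, 0.1622, 0.6489, 0.1622).
e_1·a_2 = 0.6489·2 + (-0.3244)·1 + 0.1622·(-1) + 0.6489·(-1) + 0.1622·(-4) = -0.4867.
u_2 = a_2 + 0.4867·e_1 = (2.3158, 0.8421, -0.9211, -0.6842, -3.9211).
‖u_2‖ = 4.7711, so e_2 = (0.4854, 0.1765, -0.1930, -0.1434, -0.8218).
e_1·a_3 = 0.6489·1 + (-0.3244)·0 + 0.1622·0 + 0.6489·(-1) + 0.1622·2 = 0.3244; e_2·a_3 = 0.4854·1 + 0.1765·0 + (-0.1930)·0 + (-0.1434)·(-1) + (-0.8218)·2 = -1.0149.
u_3 = a_3 − 0.3244·e_1 + 1.0149·e_2 = (1.2821, 0.2844, -0.2486, -1.3561, 1.1133).
‖u_3‖ = 2.2056, so e_3 = (0.5813, 0.1289, -0.1127, -0.6148, 0.5048).
e_1·a_4 = 0.6489·(-1) + (-0.3244)·(-3) + 0.1622·(-2) + 0.6489·3 + 0.1622·3 = 2.4333; e_2·a_4 = 0.4854·(-1) + 0.1765·(-3) + (-0.1930)·(-2) + (-0.1434)·3 + (-0.8218)·3 = -3.5245; e_3·a_4 = 0.5813·(-1) + 0.1289·(-3) + (-0.1127)·(-2) + (-0.6148)·3 + 0.5048·3 = -1.0729.
u_4 = a_4 − 2.4333·e_1 + 3.5245·e_2 + 1.0729·e_3 = (-0.2445, -1.4501, -3.1961, 0.2559, 0.2502).
‖u_4‖ = 3.5363, so e_4 = (-0.0691, -0.4101, -0.9038, 0.0724, 0.0708).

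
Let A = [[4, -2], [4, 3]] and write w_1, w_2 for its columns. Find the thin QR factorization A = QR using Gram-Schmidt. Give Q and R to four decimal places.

Q = [[0.7071, -0.7071], [0.7071, 0.7071]], R = [[5.6569, 0.7071], [0.0000, 3.5355]]

w_1 = (4, 4); ‖w_1‖ = 5.6569, so e_1 = (0.7071, 0.7071).
e_1·w_2 = 0.7071·(-2) + 0.7071·3 = 0.7071.
u_2 = w_2 − 0.7071·e_1 = (-2.5000, 2.5000).
‖u_2‖ = 3.5355, so e_2 = (-0.7071, 0.7071).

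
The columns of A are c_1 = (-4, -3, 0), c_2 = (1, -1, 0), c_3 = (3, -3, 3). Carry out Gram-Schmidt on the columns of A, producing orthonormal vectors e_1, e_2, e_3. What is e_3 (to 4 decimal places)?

e_1 = c_1/‖c_1‖ = (-4, -3, 0)/5.0000 = (-0.8000, -0.6000, 0.0000).
r_{12} = e_1·c_2 = -0.2000.
u_2 = c_2 + 0.2000·e_1 = (0.8400, -1.1200, 0.0000).
‖u_2‖ = 1.4000, so e_2 = (0.6000, -0.8000, 0.0000).
r_{13} = e_1·c_3 = -0.6000; r_{23} = e_2·c_3 = 4.2000.
u_3 = c_3 + 0.6000·e_1 − 4.2000·e_2 = (0.0000, 0.0000, 3.0000).
‖u_3‖ = 3.0000, so e_3 = (0.0000, 0.0000, 1.0000).

e_3 = (0.0000, 0.0000, 1.0000)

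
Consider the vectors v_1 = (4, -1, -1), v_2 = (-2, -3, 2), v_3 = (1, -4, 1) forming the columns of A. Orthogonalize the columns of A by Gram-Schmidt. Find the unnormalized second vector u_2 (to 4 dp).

u_2 = (-0.4444, -3.3889, 1.6111)

v_1 = (4, -1, -1); ‖v_1‖ = 4.2426, so e_1 = (0.9428, -0.2357, -0.2357).
e_1·v_2 = 0.9428·(-2) + (-0.2357)·(-3) + (-0.2357)·2 = -1.6499.
u_2 = v_2 + 1.6499·e_1 = (-0.4444, -3.3889, 1.6111).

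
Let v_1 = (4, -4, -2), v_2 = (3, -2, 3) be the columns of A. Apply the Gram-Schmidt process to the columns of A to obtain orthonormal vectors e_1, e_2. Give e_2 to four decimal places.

e_2 = (0.3550, -0.1092, 0.9285)

e_1 = v_1/‖v_1‖ = (4, -4, -2)/6.0000 = (0.6667, -0.6667, -0.3333).
r_{12} = e_1·v_2 = 2.3333.
u_2 = v_2 − 2.3333·e_1 = (1.4444, -0.4444, 3.7778).
‖u_2‖ = 4.0689, so e_2 = (0.3550, -0.1092, 0.9285).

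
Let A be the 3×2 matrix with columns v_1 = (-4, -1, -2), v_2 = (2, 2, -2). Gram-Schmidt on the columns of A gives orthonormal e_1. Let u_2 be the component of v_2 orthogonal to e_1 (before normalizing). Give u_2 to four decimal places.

u_2 = (0.8571, 1.7143, -2.5714)

v_1 = (-4, -1, -2); ‖v_1‖ = 4.5826, so e_1 = (-0.8729, -0.2182, -0.4364).
e_1·v_2 = (-0.8729)·2 + (-0.2182)·2 + (-0.4364)·(-2) = -1.3093.
u_2 = v_2 + 1.3093·e_1 = (0.8571, 1.7143, -2.5714).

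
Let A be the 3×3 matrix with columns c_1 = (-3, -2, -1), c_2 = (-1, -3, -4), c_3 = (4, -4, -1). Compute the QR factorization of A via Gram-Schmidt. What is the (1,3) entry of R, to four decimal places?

r_{13} = -0.8018

c_1 = (-3, -2, -1); ‖c_1‖ = 3.7417, so e_1 = (-0.8018, -0.5345, -0.2673).
r_{13} = e_1·c_3 = -0.8018.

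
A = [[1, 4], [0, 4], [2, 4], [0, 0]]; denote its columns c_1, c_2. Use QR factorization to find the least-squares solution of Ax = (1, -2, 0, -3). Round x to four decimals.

e_1 = c_1/‖c_1‖ = (1, 0, 2, 0)/2.2361 = (0.4472, 0.0000, 0.8944, 0.0000).
r_{12} = e_1·c_2 = 5.3666.
u_2 = c_2 − 5.3666·e_1 = (1.6000, 4.0000, -0.8000, 0.0000).
‖u_2‖ = 4.3818, so e_2 = (0.3651, 0.9129, -0.1826, 0.0000).
Qᵀb = (0.4472, -1.4606).
Back-substitute: x_2 = -1.4606/4.3818 = -0.3333.
x_1 = (0.4472 − 5.3666·(-0.3333))/2.2361 = 1.0000.

x = (1.0000, -0.3333)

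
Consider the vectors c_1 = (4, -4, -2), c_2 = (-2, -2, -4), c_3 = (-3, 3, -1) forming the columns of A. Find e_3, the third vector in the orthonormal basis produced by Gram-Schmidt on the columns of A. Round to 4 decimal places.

e_3 = (0.4243, 0.7071, -0.5657)

c_1 = (4, -4, -2); ‖c_1‖ = 6.0000, so e_1 = (0.6667, -0.6667, -0.3333).
e_1·c_2 = 0.6667·(-2) + (-0.6667)·(-2) + (-0.3333)·(-4) = 1.3333.
u_2 = c_2 − 1.3333·e_1 = (-2.8889, -1.1111, -3.5556).
‖u_2‖ = 4.7140, so e_2 = (-0.6128, -0.2357, -0.7542).
e_1·c_3 = 0.6667·(-3) + (-0.6667)·3 + (-0.3333)·(-1) = -3.6667; e_2·c_3 = (-0.6128)·(-3) + (-0.2357)·3 + (-0.7542)·(-1) = 1.8856.
u_3 = c_3 + 3.6667·e_1 − 1.8856·e_2 = (0.6000, 1.0000, -0.8000).
‖u_3‖ = 1.4142, so e_3 = (0.4243, 0.7071, -0.5657).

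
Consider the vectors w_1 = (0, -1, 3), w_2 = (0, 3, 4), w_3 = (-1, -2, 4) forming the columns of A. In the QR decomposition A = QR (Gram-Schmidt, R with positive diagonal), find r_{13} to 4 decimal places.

w_1 = (0, -1, 3); ‖w_1‖ = 3.1623, so e_1 = (0.0000, -0.3162, 0.9487).
r_{13} = e_1·w_3 = 4.4272.

r_{13} = 4.4272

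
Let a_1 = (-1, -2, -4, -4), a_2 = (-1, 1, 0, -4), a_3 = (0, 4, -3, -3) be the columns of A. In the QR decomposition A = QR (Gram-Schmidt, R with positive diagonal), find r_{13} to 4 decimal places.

a_1 = (-1, -2, -4, -4); ‖a_1‖ = 6.0828, so q_1 = (-0.1644, -0.3288, -0.6576, -0.6576).
r_{13} = q_1·a_3 = 2.6304.

r_{13} = 2.6304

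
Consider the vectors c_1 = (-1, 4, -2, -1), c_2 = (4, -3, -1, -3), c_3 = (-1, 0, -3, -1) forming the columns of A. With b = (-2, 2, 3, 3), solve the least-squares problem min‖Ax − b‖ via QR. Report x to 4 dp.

x = (-0.0361, -0.7111, -0.7535)

c_1 = (-1, 4, -2, -1); ‖c_1‖ = 4.6904, so e_1 = (-0.2132, 0.8528, -0.4264, -0.2132).
e_1·c_2 = (-0.2132)·4 + 0.8528·(-3) + (-0.4264)·(-1) + (-0.2132)·(-3) = -2.3452.
u_2 = c_2 + 2.3452·e_1 = (3.5000, -1.0000, -2.0000, -3.5000).
‖u_2‖ = 5.4314, so e_2 = (0.6444, -0.1841, -0.3682, -0.6444).
e_1·c_3 = (-0.2132)·(-1) + 0.8528·0 + (-0.4264)·(-3) + (-0.2132)·(-1) = 1.7056; e_2·c_3 = 0.6444·(-1) + (-0.1841)·0 + (-0.3682)·(-3) + (-0.6444)·(-1) = 1.1047.
u_3 = c_3 − 1.7056·e_1 − 1.1047·e_2 = (-1.3482, -1.2512, -1.8659, 0.0755).
‖u_3‖ = 2.6212, so e_3 = (-0.5144, -0.4773, -0.7119, 0.0288).
Qᵀb = (0.2132, -4.6949, -1.9751).
Back-substitute: x_3 = -1.9751/2.6212 = -0.7535.
x_2 = (-4.6949 − 1.1047·(-0.7535))/5.4314 = -0.7111.
x_1 = (0.2132 + 2.3452·(-0.7111) − 1.7056·(-0.7535))/4.6904 = -0.0361.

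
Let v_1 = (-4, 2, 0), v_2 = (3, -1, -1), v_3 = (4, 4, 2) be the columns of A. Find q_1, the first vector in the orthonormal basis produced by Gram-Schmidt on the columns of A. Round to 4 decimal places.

q_1 = (-0.8944, 0.4472, 0.0000)

v_1 = (-4, 2, 0); ‖v_1‖ = 4.4721, so q_1 = (-0.8944, 0.4472, 0.0000).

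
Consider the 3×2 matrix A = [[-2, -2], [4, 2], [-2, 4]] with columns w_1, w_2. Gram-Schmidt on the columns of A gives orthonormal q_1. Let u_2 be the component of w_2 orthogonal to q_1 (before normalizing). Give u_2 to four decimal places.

w_1 = (-2, 4, -2); ‖w_1‖ = 4.8990, so q_1 = (-0.4082, 0.8165, -0.4082).
q_1·w_2 = (-0.4082)·(-2) + 0.8165·2 + (-0.4082)·4 = 0.8165.
u_2 = w_2 − 0.8165·q_1 = (-1.6667, 1.3333, 4.3333).

u_2 = (-1.6667, 1.3333, 4.3333)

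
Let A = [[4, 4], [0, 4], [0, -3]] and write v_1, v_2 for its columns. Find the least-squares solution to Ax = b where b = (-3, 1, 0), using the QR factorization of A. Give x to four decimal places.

x = (-0.9100, 0.1600)

v_1 = (4, 0, 0); ‖v_1‖ = 4.0000, so e_1 = (1.0000, 0.0000, 0.0000).
e_1·v_2 = 1.0000·4 + 0.0000·4 + 0.0000·(-3) = 4.0000.
u_2 = v_2 − 4.0000·e_1 = (0.0000, 4.0000, -3.0000).
‖u_2‖ = 5.0000, so e_2 = (0.0000, 0.8000, -0.6000).
Qᵀb = (-3.0000, 0.8000).
Back-substitute: x_2 = 0.8000/5.0000 = 0.1600.
x_1 = (-3.0000 − 4.0000·0.1600)/4.0000 = -0.9100.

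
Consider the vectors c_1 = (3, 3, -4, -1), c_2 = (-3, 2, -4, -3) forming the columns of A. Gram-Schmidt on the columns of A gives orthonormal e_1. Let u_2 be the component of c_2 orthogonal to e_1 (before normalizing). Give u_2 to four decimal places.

e_1 = c_1/‖c_1‖ = (3, 3, -4, -1)/5.9161 = (0.5071, 0.5071, -0.6761, -0.1690).
r_{12} = e_1·c_2 = 2.7045.
u_2 = c_2 − 2.7045·e_1 = (-4.3714, 0.6286, -2.1714, -2.5429).

u_2 = (-4.3714, 0.6286, -2.1714, -2.5429)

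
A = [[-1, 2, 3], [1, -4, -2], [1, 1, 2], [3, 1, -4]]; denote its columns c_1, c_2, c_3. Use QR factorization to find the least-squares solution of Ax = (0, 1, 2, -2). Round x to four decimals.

c_1 = (-1, 1, 1, 3); ‖c_1‖ = 3.4641, so q_1 = (-0.2887, 0.2887, 0.2887, 0.8660).
q_1·c_2 = (-0.2887)·2 + 0.2887·(-4) + 0.2887·1 + 0.8660·1 = -0.5774.
u_2 = c_2 + 0.5774·q_1 = (1.8333, -3.8333, 1.1667, 1.5000).
‖u_2‖ = 4.6547, so q_2 = (0.3939, -0.8235, 0.2506, 0.3223).
q_1·c_3 = (-0.2887)·3 + 0.2887·(-2) + 0.2887·2 + 0.8660·(-4) = -4.3301; q_2·c_3 = 0.3939·3 + (-0.8235)·(-2) + 0.2506·2 + 0.3223·(-4) = 2.0409.
u_3 = c_3 + 4.3301·q_1 − 2.0409·q_2 = (0.9462, 0.9308, 2.7385, -0.9077).
‖u_3‖ = 3.1756, so q_3 = (0.2979, 0.2931, 0.8623, -0.2858).
Qᵀb = (-0.8660, -0.9668, 2.5894).
Back-substitute: x_3 = 2.5894/3.1756 = 0.8154.
x_2 = (-0.9668 − 2.0409·0.8154)/4.6547 = -0.5652.
x_1 = (-0.8660 + 0.5774·(-0.5652) + 4.3301·0.8154)/3.4641 = 0.6751.

x = (0.6751, -0.5652, 0.8154)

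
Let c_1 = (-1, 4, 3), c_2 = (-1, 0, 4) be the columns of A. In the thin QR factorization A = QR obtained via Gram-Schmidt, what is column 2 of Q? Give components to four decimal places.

e_1 = c_1/‖c_1‖ = (-1, 4, 3)/5.0990 = (-0.1961, 0.7845, 0.5883).
r_{12} = e_1·c_2 = 2.5495.
u_2 = c_2 − 2.5495·e_1 = (-0.5000, -2.0000, 2.5000).
‖u_2‖ = 3.2404, so e_2 = (-0.1543, -0.6172, 0.7715).

e_2 = (-0.1543, -0.6172, 0.7715)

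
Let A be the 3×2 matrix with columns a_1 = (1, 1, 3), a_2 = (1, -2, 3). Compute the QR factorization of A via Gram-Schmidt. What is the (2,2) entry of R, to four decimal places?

r_{22} = 2.8604

a_1 = (1, 1, 3); ‖a_1‖ = 3.3166, so q_1 = (0.3015, 0.3015, 0.9045).
q_1·a_2 = 0.3015·1 + 0.3015·(-2) + 0.9045·3 = 2.4121.
u_2 = a_2 − 2.4121·q_1 = (0.2727, -2.7273, 0.8182).
r_{22} = ‖u_2‖ = 2.8604.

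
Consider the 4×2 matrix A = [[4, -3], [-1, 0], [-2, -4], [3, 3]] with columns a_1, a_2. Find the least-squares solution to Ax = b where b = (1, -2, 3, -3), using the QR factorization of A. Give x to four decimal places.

x = (-0.1869, -0.6784)

e_1 = a_1/‖a_1‖ = (4, -1, -2, 3)/5.4772 = (0.7303, -0.1826, -0.3651, 0.5477).
r_{12} = e_1·a_2 = 0.9129.
u_2 = a_2 − 0.9129·e_1 = (-3.6667, 0.1667, -3.6667, 2.5000).
‖u_2‖ = 5.7591, so e_2 = (-0.6367, 0.0289, -0.6367, 0.4341).
Qᵀb = (-1.6432, -3.9069).
Back-substitute: x_2 = -3.9069/5.7591 = -0.6784.
x_1 = (-1.6432 − 0.9129·(-0.6784))/5.4772 = -0.1869.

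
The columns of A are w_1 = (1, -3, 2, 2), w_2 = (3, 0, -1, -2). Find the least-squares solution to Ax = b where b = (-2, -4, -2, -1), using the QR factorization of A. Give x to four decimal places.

x = (0.2058, -0.0988)

w_1 = (1, -3, 2, 2); ‖w_1‖ = 4.2426, so e_1 = (0.2357, -0.7071, 0.4714, 0.4714).
e_1·w_2 = 0.2357·3 + (-0.7071)·0 + 0.4714·(-1) + 0.4714·(-2) = -0.7071.
u_2 = w_2 + 0.7071·e_1 = (3.1667, -0.5000, -0.6667, -1.6667).
‖u_2‖ = 3.6742, so e_2 = (0.8619, -0.1361, -0.1814, -0.4536).
Qᵀb = (0.9428, -0.3629).
Back-substitute: x_2 = -0.3629/3.6742 = -0.0988.
x_1 = (0.9428 + 0.7071·(-0.0988))/4.2426 = 0.2058.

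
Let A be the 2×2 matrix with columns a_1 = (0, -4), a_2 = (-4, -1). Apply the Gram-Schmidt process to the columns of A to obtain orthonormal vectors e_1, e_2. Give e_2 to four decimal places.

e_2 = (-1.0000, 0.0000)

e_1 = a_1/‖a_1‖ = (0, -4)/4.0000 = (0.0000, -1.0000).
r_{12} = e_1·a_2 = 1.0000.
u_2 = a_2 − 1.0000·e_1 = (-4.0000, 0.0000).
‖u_2‖ = 4.0000, so e_2 = (-1.0000, 0.0000).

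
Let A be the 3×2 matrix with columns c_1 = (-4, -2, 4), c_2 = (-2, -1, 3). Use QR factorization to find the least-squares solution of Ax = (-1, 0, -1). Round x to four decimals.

x = (1.1000, -1.8000)

c_1 = (-4, -2, 4); ‖c_1‖ = 6.0000, so q_1 = (-0.6667, -0.3333, 0.6667).
q_1·c_2 = (-0.6667)·(-2) + (-0.3333)·(-1) + 0.6667·3 = 3.6667.
u_2 = c_2 − 3.6667·q_1 = (0.4444, 0.2222, 0.5556).
‖u_2‖ = 0.7454, so q_2 = (0.5963, 0.2981, 0.7454).
Qᵀb = (0.0000, -1.3416).
Back-substitute: x_2 = -1.3416/0.7454 = -1.8000.
x_1 = (0.0000 − 3.6667·(-1.8000))/6.0000 = 1.1000.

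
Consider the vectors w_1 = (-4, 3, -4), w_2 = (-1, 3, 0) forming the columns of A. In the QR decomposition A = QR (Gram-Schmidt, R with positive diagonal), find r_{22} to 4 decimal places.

r_{22} = 2.4245

w_1 = (-4, 3, -4); ‖w_1‖ = 6.4031, so e_1 = (-0.6247, 0.4685, -0.6247).
e_1·w_2 = (-0.6247)·(-1) + 0.4685·3 + (-0.6247)·0 = 2.0303.
u_2 = w_2 − 2.0303·e_1 = (0.2683, 2.0488, 1.2683).
r_{22} = ‖u_2‖ = 2.4245.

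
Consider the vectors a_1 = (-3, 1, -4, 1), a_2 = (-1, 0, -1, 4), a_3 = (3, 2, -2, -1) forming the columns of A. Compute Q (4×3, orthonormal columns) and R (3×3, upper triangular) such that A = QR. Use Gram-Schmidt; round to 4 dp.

e_1 = a_1/‖a_1‖ = (-3, 1, -4, 1)/5.1962 = (-0.5774, 0.1925, -0.7698, 0.1925).
r_{12} = e_1·a_2 = 2.1170.
u_2 = a_2 − 2.1170·e_1 = (0.2222, -0.4074, 0.6296, 3.5926).
‖u_2‖ = 3.6768, so e_2 = (0.0604, -0.1108, 0.1712, 0.9771).
r_{13} = e_1·a_3 = 0.0000; r_{23} = e_2·a_3 = -1.3599.
u_3 = a_3 − 0.0000·e_1 + 1.3599·e_2 = (3.0822, 1.8493, -1.7671, 0.3288).
‖u_3‖ = 4.0188, so e_3 = (0.7669, 0.4602, -0.4397, 0.0818).

Q = [[-0.5774, 0.0604, 0.7669], [0.1925, -0.1108, 0.4602], [-0.7698, 0.1712, -0.4397], [0.1925, 0.9771, 0.0818]], R = [[5.1962, 2.1170, 0.0000], [0.0000, 3.6768, -1.3599], [0.0000, 0.0000, 4.0188]]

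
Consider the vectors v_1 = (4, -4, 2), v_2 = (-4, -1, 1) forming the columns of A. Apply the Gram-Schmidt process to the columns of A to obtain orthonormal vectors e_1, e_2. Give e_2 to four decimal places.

e_2 = (-0.7404, -0.5411, 0.3987)

v_1 = (4, -4, 2); ‖v_1‖ = 6.0000, so e_1 = (0.6667, -0.6667, 0.3333).
e_1·v_2 = 0.6667·(-4) + (-0.6667)·(-1) + 0.3333·1 = -1.6667.
u_2 = v_2 + 1.6667·e_1 = (-2.8889, -2.1111, 1.5556).
‖u_2‖ = 3.9016, so e_2 = (-0.7404, -0.5411, 0.3987).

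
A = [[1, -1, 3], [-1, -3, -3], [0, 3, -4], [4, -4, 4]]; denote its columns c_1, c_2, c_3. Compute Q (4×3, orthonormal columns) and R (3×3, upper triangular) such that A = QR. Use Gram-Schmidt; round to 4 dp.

Q = [[0.2357, -0.0453, 0.3684], [-0.2357, -0.7694, -0.5409], [0.0000, 0.6110, -0.7212], [0.9428, -0.1810, -0.2273]], R = [[4.2426, -3.2998, 5.1854], [0.0000, 4.9103, -0.9956], [0.0000, 0.0000, 4.7032]]

q_1 = c_1/‖c_1‖ = (1, -1, 0, 4)/4.2426 = (0.2357, -0.2357, 0.0000, 0.9428).
r_{12} = q_1·c_2 = -3.2998.
u_2 = c_2 + 3.2998·q_1 = (-0.2222, -3.7778, 3.0000, -0.8889).
‖u_2‖ = 4.9103, so q_2 = (-0.0453, -0.7694, 0.6110, -0.1810).
r_{13} = q_1·c_3 = 5.1854; r_{23} = q_2·c_3 = -0.9956.
u_3 = c_3 − 5.1854·q_1 + 0.9956·q_2 = (1.7327, -2.5438, -3.3917, -1.0691).
‖u_3‖ = 4.7032, so q_3 = (0.3684, -0.5409, -0.7212, -0.2273).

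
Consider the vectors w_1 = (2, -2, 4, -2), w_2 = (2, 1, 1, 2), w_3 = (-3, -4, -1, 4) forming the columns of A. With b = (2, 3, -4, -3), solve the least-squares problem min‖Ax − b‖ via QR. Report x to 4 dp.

x = (-0.6897, -0.4057, -0.8122)

w_1 = (2, -2, 4, -2); ‖w_1‖ = 5.2915, so q_1 = (0.3780, -0.3780, 0.7559, -0.3780).
q_1·w_2 = 0.3780·2 + (-0.3780)·1 + 0.7559·1 + (-0.3780)·2 = 0.3780.
u_2 = w_2 − 0.3780·q_1 = (1.8571, 1.1429, 0.7143, 2.1429).
‖u_2‖ = 3.1396, so q_2 = (0.5915, 0.3640, 0.2275, 0.6825).
q_1·w_3 = 0.3780·(-3) + (-0.3780)·(-4) + 0.7559·(-1) + (-0.3780)·4 = -1.8898; q_2·w_3 = 0.5915·(-3) + 0.3640·(-4) + 0.2275·(-1) + 0.6825·4 = -0.7280.
u_3 = w_3 + 1.8898·q_1 + 0.7280·q_2 = (-1.8551, -4.4493, 0.5942, 3.7826).
‖u_3‖ = 6.1562, so q_3 = (-0.3013, -0.7227, 0.0965, 0.6144).
Qᵀb = (-2.2678, -0.6825, -5.0003).
Back-substitute: x_3 = -5.0003/6.1562 = -0.8122.
x_2 = (-0.6825 + 0.7280·(-0.8122))/3.1396 = -0.4057.
x_1 = (-2.2678 − 0.3780·(-0.4057) + 1.8898·(-0.8122))/5.2915 = -0.6897.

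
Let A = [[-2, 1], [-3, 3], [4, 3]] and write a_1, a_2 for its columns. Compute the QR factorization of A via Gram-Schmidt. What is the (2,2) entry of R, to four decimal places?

r_{22} = 4.3549

a_1 = (-2, -3, 4); ‖a_1‖ = 5.3852, so q_1 = (-0.3714, -0.5571, 0.7428).
q_1·a_2 = (-0.3714)·1 + (-0.5571)·3 + 0.7428·3 = 0.1857.
u_2 = a_2 − 0.1857·q_1 = (1.0690, 3.1034, 2.8621).
r_{22} = ‖u_2‖ = 4.3549.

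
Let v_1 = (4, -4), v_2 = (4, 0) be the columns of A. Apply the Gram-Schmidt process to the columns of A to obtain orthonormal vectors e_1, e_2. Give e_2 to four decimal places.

v_1 = (4, -4); ‖v_1‖ = 5.6569, so e_1 = (0.7071, -0.7071).
e_1·v_2 = 0.7071·4 + (-0.7071)·0 = 2.8284.
u_2 = v_2 − 2.8284·e_1 = (2.0000, 2.0000).
‖u_2‖ = 2.8284, so e_2 = (0.7071, 0.7071).

e_2 = (0.7071, 0.7071)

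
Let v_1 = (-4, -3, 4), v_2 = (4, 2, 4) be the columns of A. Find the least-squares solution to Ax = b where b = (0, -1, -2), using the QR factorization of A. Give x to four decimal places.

v_1 = (-4, -3, 4); ‖v_1‖ = 6.4031, so q_1 = (-0.6247, -0.4685, 0.6247).
q_1·v_2 = (-0.6247)·4 + (-0.4685)·2 + 0.6247·4 = -0.9370.
u_2 = v_2 + 0.9370·q_1 = (3.4146, 1.5610, 4.5854).
‖u_2‖ = 5.9264, so q_2 = (0.5762, 0.2634, 0.7737).
Qᵀb = (-0.7809, -1.8108).
Back-substitute: x_2 = -1.8108/5.9264 = -0.3056.
x_1 = (-0.7809 + 0.9370·(-0.3056))/6.4031 = -0.1667.

x = (-0.1667, -0.3056)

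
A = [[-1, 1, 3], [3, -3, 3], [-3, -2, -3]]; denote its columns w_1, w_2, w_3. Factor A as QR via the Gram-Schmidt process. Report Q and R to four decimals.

Q = [[-0.2294, 0.2176, 0.9487], [0.6882, -0.6529, 0.3162], [-0.6882, -0.7255, 0.0000]], R = [[4.3589, -0.9177, 3.4412], [0.0000, 3.6274, 0.8706], [0.0000, 0.0000, 3.7947]]

w_1 = (-1, 3, -3); ‖w_1‖ = 4.3589, so q_1 = (-0.2294, 0.6882, -0.6882).
q_1·w_2 = (-0.2294)·1 + 0.6882·(-3) + (-0.6882)·(-2) = -0.9177.
u_2 = w_2 + 0.9177·q_1 = (0.7895, -2.3684, -2.6316).
‖u_2‖ = 3.6274, so q_2 = (0.2176, -0.6529, -0.7255).
q_1·w_3 = (-0.2294)·3 + 0.6882·3 + (-0.6882)·(-3) = 3.4412; q_2·w_3 = 0.2176·3 + (-0.6529)·3 + (-0.7255)·(-3) = 0.8706.
u_3 = w_3 − 3.4412·q_1 − 0.8706·q_2 = (3.6000, 1.2000, 0.0000).
‖u_3‖ = 3.7947, so q_3 = (0.9487, 0.3162, 0.0000).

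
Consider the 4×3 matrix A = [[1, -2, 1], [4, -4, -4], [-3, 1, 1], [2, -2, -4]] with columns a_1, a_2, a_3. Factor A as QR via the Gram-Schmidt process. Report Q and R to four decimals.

a_1 = (1, 4, -3, 2); ‖a_1‖ = 5.4772, so q_1 = (0.1826, 0.7303, -0.5477, 0.3651).
q_1·a_2 = 0.1826·(-2) + 0.7303·(-4) + (-0.5477)·1 + 0.3651·(-2) = -4.5644.
u_2 = a_2 + 4.5644·q_1 = (-1.1667, -0.6667, -1.5000, -0.3333).
‖u_2‖ = 2.0412, so q_2 = (-0.5715, -0.3266, -0.7348, -0.1633).
q_1·a_3 = 0.1826·1 + 0.7303·(-4) + (-0.5477)·1 + 0.3651·(-4) = -4.7469; q_2·a_3 = (-0.5715)·1 + (-0.3266)·(-4) + (-0.7348)·1 + (-0.1633)·(-4) = 0.6532.
u_3 = a_3 + 4.7469·q_1 − 0.6532·q_2 = (2.2400, -0.3200, -1.1200, -2.1600).
‖u_3‖ = 3.3226, so q_3 = (0.6742, -0.0963, -0.3371, -0.6501).

Q = [[0.1826, -0.5715, 0.6742], [0.7303, -0.3266, -0.0963], [-0.5477, -0.7348, -0.3371], [0.3651, -0.1633, -0.6501]], R = [[5.4772, -4.5644, -4.7469], [0.0000, 2.0412, 0.6532], [0.0000, 0.0000, 3.3226]]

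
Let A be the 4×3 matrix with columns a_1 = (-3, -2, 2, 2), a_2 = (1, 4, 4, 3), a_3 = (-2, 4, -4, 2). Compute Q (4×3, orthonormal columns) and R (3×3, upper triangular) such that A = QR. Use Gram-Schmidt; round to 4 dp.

a_1 = (-3, -2, 2, 2); ‖a_1‖ = 4.5826, so e_1 = (-0.6547, -0.4364, 0.4364, 0.4364).
e_1·a_2 = (-0.6547)·1 + (-0.4364)·4 + 0.4364·4 + 0.4364·3 = 0.6547.
u_2 = a_2 − 0.6547·e_1 = (1.4286, 4.2857, 3.7143, 2.7143).
‖u_2‖ = 6.4476, so e_2 = (0.2216, 0.6647, 0.5761, 0.4210).
e_1·a_3 = (-0.6547)·(-2) + (-0.4364)·4 + 0.4364·(-4) + 0.4364·2 = -1.3093; e_2·a_3 = 0.2216·(-2) + 0.6647·4 + 0.5761·(-4) + 0.4210·2 = 0.7533.
u_3 = a_3 + 1.3093·e_1 − 0.7533·e_2 = (-3.0241, 2.9278, -3.8625, 2.2543).
‖u_3‖ = 6.1415, so e_3 = (-0.4924, 0.4767, -0.6289, 0.3671).

Q = [[-0.6547, 0.2216, -0.4924], [-0.4364, 0.6647, 0.4767], [0.4364, 0.5761, -0.6289], [0.4364, 0.4210, 0.3671]], R = [[4.5826, 0.6547, -1.3093], [0.0000, 6.4476, 0.7533], [0.0000, 0.0000, 6.1415]]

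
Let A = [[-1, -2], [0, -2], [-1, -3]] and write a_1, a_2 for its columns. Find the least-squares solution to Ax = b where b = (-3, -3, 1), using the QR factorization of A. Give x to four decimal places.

x = (-1.2222, 0.8889)

a_1 = (-1, 0, -1); ‖a_1‖ = 1.4142, so e_1 = (-0.7071, 0.0000, -0.7071).
e_1·a_2 = (-0.7071)·(-2) + 0.0000·(-2) + (-0.7071)·(-3) = 3.5355.
u_2 = a_2 − 3.5355·e_1 = (0.5000, -2.0000, -0.5000).
‖u_2‖ = 2.1213, so e_2 = (0.2357, -0.9428, -0.2357).
Qᵀb = (1.4142, 1.8856).
Back-substitute: x_2 = 1.8856/2.1213 = 0.8889.
x_1 = (1.4142 − 3.5355·0.8889)/1.4142 = -1.2222.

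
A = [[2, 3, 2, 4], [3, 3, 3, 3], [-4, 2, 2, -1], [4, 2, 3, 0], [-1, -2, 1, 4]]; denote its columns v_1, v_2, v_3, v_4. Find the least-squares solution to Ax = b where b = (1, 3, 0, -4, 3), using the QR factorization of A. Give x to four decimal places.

v_1 = (2, 3, -4, 4, -1); ‖v_1‖ = 6.7823, so q_1 = (0.2949, 0.4423, -0.5898, 0.5898, -0.1474).
q_1·v_2 = 0.2949·3 + 0.4423·3 + (-0.5898)·2 + 0.5898·2 + (-0.1474)·(-2) = 2.5065.
u_2 = v_2 − 2.5065·q_1 = (2.2609, 1.8913, 3.4783, 0.5217, -1.6304).
‖u_2‖ = 4.8701, so q_2 = (0.4642, 0.3884, 0.7142, 0.1071, -0.3348).
q_1·v_3 = 0.2949·2 + 0.4423·3 + (-0.5898)·2 + 0.5898·3 + (-0.1474)·1 = 2.3591; q_2·v_3 = 0.4642·2 + 0.3884·3 + 0.7142·2 + 0.1071·3 + (-0.3348)·1 = 3.5086.
u_3 = v_3 − 2.3591·q_1 − 3.5086·q_2 = (-0.3245, 0.5940, 0.8854, 1.2328, 2.5225).
‖u_3‖ = 3.0207, so q_3 = (-0.1074, 0.1966, 0.2931, 0.4081, 0.8351).
q_1·v_4 = 0.2949·4 + 0.4423·3 + (-0.5898)·(-1) + 0.5898·0 + (-0.1474)·4 = 2.5065; q_2·v_4 = 0.4642·4 + 0.3884·3 + 0.7142·(-1) + 0.1071·0 + (-0.3348)·4 = 0.9687; q_3·v_4 = (-0.1074)·4 + 0.1966·3 + 0.2931·(-1) + 0.4081·0 + 0.8351·4 = 3.2073.
u_4 = v_4 − 2.5065·q_1 − 0.9687·q_2 − 3.2073·q_3 = (3.1557, 0.8845, -1.1537, -2.8910, 2.0156).
‖u_4‖ = 4.9490, so q_4 = (0.6376, 0.1787, -0.2331, -0.5842, 0.4073).
Qᵀb = (-1.1795, 0.1964, 1.3551, 4.7323).
Back-substitute: x_4 = 4.7323/4.9490 = 0.9562.
x_3 = (1.3551 − 3.2073·0.9562)/3.0207 = -0.5667.
x_2 = (0.1964 − 3.5086·(-0.5667) − 0.9687·0.9562)/4.8701 = 0.2584.
x_1 = (-1.1795 − 2.5065·0.2584 − 2.3591·(-0.5667) − 2.5065·0.9562)/6.7823 = -0.4257.

x = (-0.4257, 0.2584, -0.5667, 0.9562)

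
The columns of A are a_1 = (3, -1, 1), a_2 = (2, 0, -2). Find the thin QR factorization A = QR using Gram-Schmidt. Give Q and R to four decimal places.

a_1 = (3, -1, 1); ‖a_1‖ = 3.3166, so q_1 = (0.9045, -0.3015, 0.3015).
q_1·a_2 = 0.9045·2 + (-0.3015)·0 + 0.3015·(-2) = 1.2060.
u_2 = a_2 − 1.2060·q_1 = (0.9091, 0.3636, -2.3636).
‖u_2‖ = 2.5584, so q_2 = (0.3553, 0.1421, -0.9239).

Q = [[0.9045, 0.3553], [-0.3015, 0.1421], [0.3015, -0.9239]], R = [[3.3166, 1.2060], [0.0000, 2.5584]]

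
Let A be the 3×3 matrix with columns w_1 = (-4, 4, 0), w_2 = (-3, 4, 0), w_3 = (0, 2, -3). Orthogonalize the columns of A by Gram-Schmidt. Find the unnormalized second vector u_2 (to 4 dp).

e_1 = w_1/‖w_1‖ = (-4, 4, 0)/5.6569 = (-0.7071, 0.7071, 0.0000).
r_{12} = e_1·w_2 = 4.9497.
u_2 = w_2 − 4.9497·e_1 = (0.5000, 0.5000, 0.0000).

u_2 = (0.5000, 0.5000, 0.0000)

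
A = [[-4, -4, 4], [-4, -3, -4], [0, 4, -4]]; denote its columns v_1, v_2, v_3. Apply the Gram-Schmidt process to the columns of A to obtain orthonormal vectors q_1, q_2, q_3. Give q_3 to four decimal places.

q_1 = v_1/‖v_1‖ = (-4, -4, 0)/5.6569 = (-0.7071, -0.7071, 0.0000).
r_{12} = q_1·v_2 = 4.9497.
u_2 = v_2 − 4.9497·q_1 = (-0.5000, 0.5000, 4.0000).
‖u_2‖ = 4.0620, so q_2 = (-0.1231, 0.1231, 0.9847).
r_{13} = q_1·v_3 = 0.0000; r_{23} = q_2·v_3 = -4.9237.
u_3 = v_3 + 0.0000·q_1 + 4.9237·q_2 = (3.3939, -3.3939, 0.8485).
‖u_3‖ = 4.8742, so q_3 = (0.6963, -0.6963, 0.1741).

q_3 = (0.6963, -0.6963, 0.1741)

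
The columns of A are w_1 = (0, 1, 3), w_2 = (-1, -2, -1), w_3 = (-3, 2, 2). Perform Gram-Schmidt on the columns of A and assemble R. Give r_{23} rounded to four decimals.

r_{23} = 0.5345

w_1 = (0, 1, 3); ‖w_1‖ = 3.1623, so e_1 = (0.0000, 0.3162, 0.9487).
e_1·w_2 = 0.0000·(-1) + 0.3162·(-2) + 0.9487·(-1) = -1.5811.
u_2 = w_2 + 1.5811·e_1 = (-1.0000, -1.5000, 0.5000).
‖u_2‖ = 1.8708, so e_2 = (-0.5345, -0.8018, 0.2673).
r_{23} = e_2·w_3 = 0.5345.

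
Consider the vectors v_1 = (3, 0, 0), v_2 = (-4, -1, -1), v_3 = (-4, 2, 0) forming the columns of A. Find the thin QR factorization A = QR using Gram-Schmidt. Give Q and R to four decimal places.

Q = [[1.0000, 0.0000, 0.0000], [0.0000, -0.7071, 0.7071], [0.0000, -0.7071, -0.7071]], R = [[3.0000, -4.0000, -4.0000], [0.0000, 1.4142, -1.4142], [0.0000, 0.0000, 1.4142]]

e_1 = v_1/‖v_1‖ = (3, 0, 0)/3.0000 = (1.0000, 0.0000, 0.0000).
r_{12} = e_1·v_2 = -4.0000.
u_2 = v_2 + 4.0000·e_1 = (0.0000, -1.0000, -1.0000).
‖u_2‖ = 1.4142, so e_2 = (0.0000, -0.7071, -0.7071).
r_{13} = e_1·v_3 = -4.0000; r_{23} = e_2·v_3 = -1.4142.
u_3 = v_3 + 4.0000·e_1 + 1.4142·e_2 = (0.0000, 1.0000, -1.0000).
‖u_3‖ = 1.4142, so e_3 = (0.0000, 0.7071, -0.7071).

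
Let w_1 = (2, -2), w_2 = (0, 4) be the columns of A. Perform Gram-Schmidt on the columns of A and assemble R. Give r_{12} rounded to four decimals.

q_1 = w_1/‖w_1‖ = (2, -2)/2.8284 = (0.7071, -0.7071).
r_{12} = q_1·w_2 = -2.8284.

r_{12} = -2.8284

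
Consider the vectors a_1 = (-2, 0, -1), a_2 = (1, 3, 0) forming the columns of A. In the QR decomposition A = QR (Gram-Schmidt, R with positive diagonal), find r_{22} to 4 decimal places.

r_{22} = 3.0332

a_1 = (-2, 0, -1); ‖a_1‖ = 2.2361, so e_1 = (-0.8944, 0.0000, -0.4472).
e_1·a_2 = (-0.8944)·1 + 0.0000·3 + (-0.4472)·0 = -0.8944.
u_2 = a_2 + 0.8944·e_1 = (0.2000, 3.0000, -0.4000).
r_{22} = ‖u_2‖ = 3.0332.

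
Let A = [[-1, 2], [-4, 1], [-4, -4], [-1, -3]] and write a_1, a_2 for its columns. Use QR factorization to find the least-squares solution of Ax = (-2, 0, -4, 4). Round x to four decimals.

x = (0.4935, -0.2139)

q_1 = a_1/‖a_1‖ = (-1, -4, -4, -1)/5.8310 = (-0.1715, -0.6860, -0.6860, -0.1715).
r_{12} = q_1·a_2 = 2.2295.
u_2 = a_2 − 2.2295·q_1 = (2.3824, 2.5294, -2.4706, -2.6176).
‖u_2‖ = 5.0029, so q_2 = (0.4762, 0.5056, -0.4938, -0.5232).
Qᵀb = (2.4010, -1.0700).
Back-substitute: x_2 = -1.0700/5.0029 = -0.2139.
x_1 = (2.4010 − 2.2295·(-0.2139))/5.8310 = 0.4935.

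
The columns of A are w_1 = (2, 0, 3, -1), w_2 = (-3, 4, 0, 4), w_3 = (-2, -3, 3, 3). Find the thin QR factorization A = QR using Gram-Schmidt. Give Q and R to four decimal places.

Q = [[0.5345, -0.2701, -0.3599], [0.0000, 0.6874, -0.7190], [0.8018, 0.3683, 0.3896], [-0.2673, 0.5647, 0.4491]], R = [[3.7417, -2.6726, 0.5345], [0.0000, 5.8187, 1.2767], [0.0000, 0.0000, 5.3930]]

q_1 = w_1/‖w_1‖ = (2, 0, 3, -1)/3.7417 = (0.5345, 0.0000, 0.8018, -0.2673).
r_{12} = q_1·w_2 = -2.6726.
u_2 = w_2 + 2.6726·q_1 = (-1.5714, 4.0000, 2.1429, 3.2857).
‖u_2‖ = 5.8187, so q_2 = (-0.2701, 0.6874, 0.3683, 0.5647).
r_{13} = q_1·w_3 = 0.5345; r_{23} = q_2·w_3 = 1.2767.
u_3 = w_3 − 0.5345·q_1 − 1.2767·q_2 = (-1.9409, -3.8776, 2.1013, 2.4219).
‖u_3‖ = 5.3930, so q_3 = (-0.3599, -0.7190, 0.3896, 0.4491).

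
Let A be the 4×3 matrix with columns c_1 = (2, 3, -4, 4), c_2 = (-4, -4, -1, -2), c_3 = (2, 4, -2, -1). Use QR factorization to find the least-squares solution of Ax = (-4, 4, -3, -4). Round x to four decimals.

c_1 = (2, 3, -4, 4); ‖c_1‖ = 6.7082, so q_1 = (0.2981, 0.4472, -0.5963, 0.5963).
q_1·c_2 = 0.2981·(-4) + 0.4472·(-4) + (-0.5963)·(-1) + 0.5963·(-2) = -3.5777.
u_2 = c_2 + 3.5777·q_1 = (-2.9333, -2.4000, -3.1333, 0.1333).
‖u_2‖ = 4.9193, so q_2 = (-0.5963, -0.4879, -0.6369, 0.0271).
q_1·c_3 = 0.2981·2 + 0.4472·4 + (-0.5963)·(-2) + 0.5963·(-1) = 2.9814; q_2·c_3 = (-0.5963)·2 + (-0.4879)·4 + (-0.6369)·(-2) + 0.0271·(-1) = -1.8973.
u_3 = c_3 − 2.9814·q_1 + 1.8973·q_2 = (-0.0202, 1.7410, -1.4307, -2.7264).
‖u_3‖ = 3.5372, so q_3 = (-0.0057, 0.4922, -0.4045, -0.7708).
Qᵀb = (0.0000, 2.2361, 6.2882).
Back-substitute: x_3 = 6.2882/3.5372 = 1.7778.
x_2 = (2.2361 + 1.8973·1.7778)/4.9193 = 1.1402.
x_1 = (0.0000 + 3.5777·1.1402 − 2.9814·1.7778)/6.7082 = -0.1820.

x = (-0.1820, 1.1402, 1.7778)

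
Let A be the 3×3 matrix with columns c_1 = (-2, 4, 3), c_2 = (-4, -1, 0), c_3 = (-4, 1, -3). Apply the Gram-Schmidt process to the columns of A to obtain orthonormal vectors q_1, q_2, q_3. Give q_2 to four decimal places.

c_1 = (-2, 4, 3); ‖c_1‖ = 5.3852, so q_1 = (-0.3714, 0.7428, 0.5571).
q_1·c_2 = (-0.3714)·(-4) + 0.7428·(-1) + 0.5571·0 = 0.7428.
u_2 = c_2 − 0.7428·q_1 = (-3.7241, -1.5517, -0.4138).
‖u_2‖ = 4.0556, so q_2 = (-0.9183, -0.3826, -0.1020).

q_2 = (-0.9183, -0.3826, -0.1020)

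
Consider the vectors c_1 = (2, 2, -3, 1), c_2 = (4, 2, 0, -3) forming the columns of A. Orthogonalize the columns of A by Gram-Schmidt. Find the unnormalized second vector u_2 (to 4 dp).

e_1 = c_1/‖c_1‖ = (2, 2, -3, 1)/4.2426 = (0.4714, 0.4714, -0.7071, 0.2357).
r_{12} = e_1·c_2 = 2.1213.
u_2 = c_2 − 2.1213·e_1 = (3.0000, 1.0000, 1.5000, -3.5000).

u_2 = (3.0000, 1.0000, 1.5000, -3.5000)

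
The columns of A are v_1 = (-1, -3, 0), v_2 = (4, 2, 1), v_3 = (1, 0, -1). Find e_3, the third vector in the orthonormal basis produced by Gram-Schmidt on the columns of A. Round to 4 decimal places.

e_1 = v_1/‖v_1‖ = (-1, -3, 0)/3.1623 = (-0.3162, -0.9487, 0.0000).
r_{12} = e_1·v_2 = -3.1623.
u_2 = v_2 + 3.1623·e_1 = (3.0000, -1.0000, 1.0000).
‖u_2‖ = 3.3166, so e_2 = (0.9045, -0.3015, 0.3015).
r_{13} = e_1·v_3 = -0.3162; r_{23} = e_2·v_3 = 0.6030.
u_3 = v_3 + 0.3162·e_1 − 0.6030·e_2 = (0.3545, -0.1182, -1.1818).
‖u_3‖ = 1.2395, so e_3 = (0.2860, -0.0953, -0.9535).

e_3 = (0.2860, -0.0953, -0.9535)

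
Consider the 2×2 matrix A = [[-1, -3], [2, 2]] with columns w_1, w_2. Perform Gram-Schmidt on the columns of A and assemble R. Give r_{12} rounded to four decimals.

r_{12} = 3.1305

w_1 = (-1, 2); ‖w_1‖ = 2.2361, so e_1 = (-0.4472, 0.8944).
r_{12} = e_1·w_2 = 3.1305.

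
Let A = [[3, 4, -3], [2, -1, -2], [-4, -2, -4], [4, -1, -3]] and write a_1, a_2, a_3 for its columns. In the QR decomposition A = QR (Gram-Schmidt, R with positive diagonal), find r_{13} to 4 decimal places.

a_1 = (3, 2, -4, 4); ‖a_1‖ = 6.7082, so e_1 = (0.4472, 0.2981, -0.5963, 0.5963).
r_{13} = e_1·a_3 = -1.3416.

r_{13} = -1.3416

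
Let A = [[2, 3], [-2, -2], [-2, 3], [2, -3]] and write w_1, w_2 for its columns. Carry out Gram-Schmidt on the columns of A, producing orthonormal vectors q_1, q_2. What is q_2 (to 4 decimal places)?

w_1 = (2, -2, -2, 2); ‖w_1‖ = 4.0000, so q_1 = (0.5000, -0.5000, -0.5000, 0.5000).
q_1·w_2 = 0.5000·3 + (-0.5000)·(-2) + (-0.5000)·3 + 0.5000·(-3) = -0.5000.
u_2 = w_2 + 0.5000·q_1 = (3.2500, -2.2500, 2.7500, -2.7500).
‖u_2‖ = 5.5453, so q_2 = (0.5861, -0.4058, 0.4959, -0.4959).

q_2 = (0.5861, -0.4058, 0.4959, -0.4959)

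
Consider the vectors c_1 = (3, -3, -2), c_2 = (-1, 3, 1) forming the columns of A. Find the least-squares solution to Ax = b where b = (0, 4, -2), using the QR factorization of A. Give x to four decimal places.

c_1 = (3, -3, -2); ‖c_1‖ = 4.6904, so q_1 = (0.6396, -0.6396, -0.4264).
q_1·c_2 = 0.6396·(-1) + (-0.6396)·3 + (-0.4264)·1 = -2.9848.
u_2 = c_2 + 2.9848·q_1 = (0.9091, 1.0909, -0.2727).
‖u_2‖ = 1.4460, so q_2 = (0.6287, 0.7544, -0.1886).
Qᵀb = (-1.7056, 3.3950).
Back-substitute: x_2 = 3.3950/1.4460 = 2.3478.
x_1 = (-1.7056 + 2.9848·2.3478)/4.6904 = 1.1304.

x = (1.1304, 2.3478)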